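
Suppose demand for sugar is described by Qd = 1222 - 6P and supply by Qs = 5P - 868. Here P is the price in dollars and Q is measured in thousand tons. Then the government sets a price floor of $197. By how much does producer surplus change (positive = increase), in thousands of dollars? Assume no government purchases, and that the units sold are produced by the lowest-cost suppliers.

103.6

Equilibrium: 1222 - 6P = 5P - 868, so 2090 = 11P and P* = 190, Q* = 82.
The floor of 197 is above the equilibrium price 190, so it binds.
At P = 197: Qd = 1222 - 6·197 = 40 and Qs = 5·197 - 868 = 117.
Producer surplus without the control is ½ · (190 - 173.6) · 82 = 672.4.
With the floor, 40 units are sold at 197. The supply price at Q = 40 is 181.6, so PS = ½ · [(197 - 173.6) + (197 - 181.6)] · 40 = 776.
Change in producer surplus = 776 - 672.4 = 103.6.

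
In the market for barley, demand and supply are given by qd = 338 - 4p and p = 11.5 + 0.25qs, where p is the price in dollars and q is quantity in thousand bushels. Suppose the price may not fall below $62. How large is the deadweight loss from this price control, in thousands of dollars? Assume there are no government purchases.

784

Rearranging supply gives qs = 4p - 46. Without the control the market clears where 338 - 4p = 4p - 46, i.e. p* = 48 and q* = 146.
The floor of 62 is above the equilibrium price 48, so it binds.
At p = 62: qd = 338 - 4·62 = 90 and qs = 4·62 - 46 = 202.
Quantity traded falls to 90. At q = 90 the demand price is (338 - 90)/4 = 62 and the supply price is (46 + 90)/4 = 34.
Deadweight loss = ½ · (62 - 34) · (146 - 90) = ½ · 28 · 56 = 784.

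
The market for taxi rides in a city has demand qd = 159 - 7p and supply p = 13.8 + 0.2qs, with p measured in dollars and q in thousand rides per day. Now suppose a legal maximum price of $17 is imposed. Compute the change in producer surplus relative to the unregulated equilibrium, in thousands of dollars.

Rearranging supply gives qs = 5p - 69. Without the control the market clears where 159 - 7p = 5p - 69, i.e. p* = 19 and q* = 26.
The ceiling of 17 is below the equilibrium price 19, so it binds.
At p = 17: qd = 159 - 7·17 = 40 and qs = 5·17 - 69 = 16.
Producer surplus without the control is ½ · (19 - 13.8) · 26 = 67.6.
With the ceiling, producers sell 16 units at 17, so PS = ½ · (17 - 13.8) · 16 = 25.6.
Change in producer surplus = 25.6 - 67.6 = -42.

-42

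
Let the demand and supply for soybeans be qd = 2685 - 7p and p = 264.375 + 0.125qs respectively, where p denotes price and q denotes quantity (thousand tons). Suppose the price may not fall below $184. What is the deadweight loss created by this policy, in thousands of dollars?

Rearranging supply gives qs = 8p - 2115. Equilibrium: 2685 - 7p = 8p - 2115, so 4800 = 15p and p* = 320, q* = 445.
The floor of 184 is below the equilibrium price 320, so it is not binding; the market clears at p* = 320, q* = 445.
Since the control does not bind, no trades are prevented and deadweight loss is zero.

0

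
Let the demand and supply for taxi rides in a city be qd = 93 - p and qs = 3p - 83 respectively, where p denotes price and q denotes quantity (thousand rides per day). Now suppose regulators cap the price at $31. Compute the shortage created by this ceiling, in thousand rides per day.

52

Equilibrium: 93 - p = 3p - 83, so 176 = 4p and p* = 44, q* = 49.
The ceiling of 31 is below the equilibrium price 44, so it binds.
At p = 31: qd = 93 - 31 = 62 and qs = 3·31 - 83 = 10.
Shortage = qd - qs = 62 - 10 = 52.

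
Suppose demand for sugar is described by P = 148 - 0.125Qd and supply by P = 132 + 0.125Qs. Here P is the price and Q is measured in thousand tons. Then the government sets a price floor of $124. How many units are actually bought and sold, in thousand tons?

Rearranging demand gives Qd = 1184 - 8P; rearranging supply gives Qs = 8P - 1056. Without the control the market clears where 1184 - 8P = 8P - 1056, i.e. P* = 140 and Q* = 64.
The floor of 124 is below the equilibrium price 140, so it is not binding; the market clears at P* = 140, Q* = 64.

64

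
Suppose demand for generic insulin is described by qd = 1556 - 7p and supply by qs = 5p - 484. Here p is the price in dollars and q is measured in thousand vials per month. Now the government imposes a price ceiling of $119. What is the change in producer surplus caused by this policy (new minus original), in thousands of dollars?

-12163.5

In a free market, 1556 - 7p = 5p - 484 gives the equilibrium p* = 170, q* = 366.
Because the ceiling (119) lies below the market-clearing price, it is binding.
At p = 119: qd = 1556 - 7·119 = 723 and qs = 5·119 - 484 = 111.
Producer surplus without the control is ½ · (170 - 96.8) · 366 = 13395.6.
With the ceiling, producers sell 111 units at 119, so PS = ½ · (119 - 96.8) · 111 = 1232.1.
Change in producer surplus = 1232.1 - 13395.6 = -12163.5.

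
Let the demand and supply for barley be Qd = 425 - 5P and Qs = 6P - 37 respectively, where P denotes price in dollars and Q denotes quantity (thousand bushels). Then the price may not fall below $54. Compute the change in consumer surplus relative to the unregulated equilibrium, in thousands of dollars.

Without the control the market clears where 425 - 5P = 6P - 37, i.e. P* = 42 and Q* = 215.
Since 54 > 42, the floor is binding.
At P = 54: Qd = 425 - 5·54 = 155 and Qs = 6·54 - 37 = 287.
Consumer surplus without the control is ½ · (85 - 42) · 215 = 4622.5.
With the floor, consumers buy 155 units at 54, so CS = ½ · (85 - 54) · 155 = 2402.5.
Change in consumer surplus = 2402.5 - 4622.5 = -2220.

-2220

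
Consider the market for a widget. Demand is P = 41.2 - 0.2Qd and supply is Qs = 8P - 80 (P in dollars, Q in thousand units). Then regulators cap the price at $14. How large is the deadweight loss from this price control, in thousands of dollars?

Rearranging demand gives Qd = 206 - 5P. Without the control the market clears where 206 - 5P = 8P - 80, i.e. P* = 22 and Q* = 96.
The ceiling of 14 is below the equilibrium price 22, so it binds.
At P = 14: Qd = 206 - 5·14 = 136 and Qs = 8·14 - 80 = 32.
Quantity traded falls to 32. At Q = 32 the demand price is (206 - 32)/5 = 34.8 and the supply price is (80 + 32)/8 = 14.
Deadweight loss = ½ · (34.8 - 14) · (96 - 32) = ½ · 20.8 · 64 = 665.6.

665.6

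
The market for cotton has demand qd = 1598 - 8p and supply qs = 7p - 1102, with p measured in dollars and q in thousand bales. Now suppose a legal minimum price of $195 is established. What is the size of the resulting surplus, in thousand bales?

Setting quantity demanded equal to quantity supplied, 1598 - 8p = 7p - 1102, gives p* = 180 and q* = 158.
Because the floor (195) lies above the market-clearing price, it is binding.
At p = 195: qd = 1598 - 8·195 = 38 and qs = 7·195 - 1102 = 263.
Surplus = qs - qd = 263 - 38 = 225.

225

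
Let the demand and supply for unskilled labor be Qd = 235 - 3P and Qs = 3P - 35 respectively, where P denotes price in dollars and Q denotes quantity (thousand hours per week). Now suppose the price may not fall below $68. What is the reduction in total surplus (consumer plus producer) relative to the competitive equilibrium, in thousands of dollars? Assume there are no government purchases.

In a free market, 235 - 3P = 3P - 35 gives the equilibrium P* = 45, Q* = 100.
Because the floor (68) lies above the market-clearing price, it is binding.
At P = 68: Qd = 235 - 3·68 = 31 and Qs = 3·68 - 35 = 169.
Quantity traded falls to 31. At Q = 31 the demand price is (235 - 31)/3 = 68 and the supply price is (35 + 31)/3 = 22.
Deadweight loss = ½ · (68 - 22) · (100 - 31) = ½ · 46 · 69 = 1587.

1587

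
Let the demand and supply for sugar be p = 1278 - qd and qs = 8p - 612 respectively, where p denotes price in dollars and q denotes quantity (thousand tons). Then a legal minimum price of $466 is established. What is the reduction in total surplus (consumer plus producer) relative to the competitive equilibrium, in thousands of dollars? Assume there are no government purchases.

Rearranging demand gives qd = 1278 - p. In a free market, 1278 - p = 8p - 612 gives the equilibrium p* = 210, q* = 1068.
The floor of 466 is above the equilibrium price 210, so it binds.
At p = 466: qd = 1278 - 466 = 812 and qs = 8·466 - 612 = 3116.
Quantity traded falls to 812. At q = 812 the demand price is 1278 - 812 = 466 and the supply price is (612 + 812)/8 = 178.
Deadweight loss = ½ · (466 - 178) · (1068 - 812) = ½ · 288 · 256 = 36864.

36864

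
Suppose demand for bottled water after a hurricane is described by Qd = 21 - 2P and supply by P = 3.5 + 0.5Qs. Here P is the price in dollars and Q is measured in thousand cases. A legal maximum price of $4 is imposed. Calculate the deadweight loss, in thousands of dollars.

Rearranging supply gives Qs = 2P - 7. In a free market, 21 - 2P = 2P - 7 gives the equilibrium P* = 7, Q* = 7.
The ceiling of 4 is below the equilibrium price 7, so it binds.
At P = 4: Qd = 21 - 2·4 = 13 and Qs = 2·4 - 7 = 1.
Quantity traded falls to 1. At Q = 1 the demand price is (21 - 1)/2 = 10 and the supply price is (7 + 1)/2 = 4.
Deadweight loss = ½ · (10 - 4) · (7 - 1) = ½ · 6 · 6 = 18.

18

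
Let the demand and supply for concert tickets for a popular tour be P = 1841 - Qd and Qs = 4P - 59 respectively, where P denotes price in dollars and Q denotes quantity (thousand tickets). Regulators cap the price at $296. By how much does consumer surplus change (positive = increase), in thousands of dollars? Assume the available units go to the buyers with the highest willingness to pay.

Rearranging demand gives Qd = 1841 - P. In a free market, 1841 - P = 4P - 59 gives the equilibrium P* = 380, Q* = 1461.
Since 296 < 380, the ceiling is binding.
At P = 296: Qd = 1841 - 296 = 1545 and Qs = 4·296 - 59 = 1125.
Consumer surplus without the control is ½ · (1841 - 380) · 1461 = 1067260.5.
With the ceiling, 1125 units are sold at 296 (assume they go to the highest-value buyers). The demand price at Q = 1125 is 716, so CS = ½ · [(1841 - 296) + (716 - 296)] · 1125 = 1105312.5.
Change in consumer surplus = 1105312.5 - 1067260.5 = 38052.

38052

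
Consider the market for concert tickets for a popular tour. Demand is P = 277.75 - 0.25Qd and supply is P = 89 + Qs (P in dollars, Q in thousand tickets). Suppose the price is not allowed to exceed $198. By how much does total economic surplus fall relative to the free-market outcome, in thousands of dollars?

Rearranging demand gives Qd = 1111 - 4P; rearranging supply gives Qs = P - 89. Without the control the market clears where 1111 - 4P = P - 89, i.e. P* = 240 and Q* = 151.
Since 198 < 240, the ceiling is binding.
At P = 198: Qd = 1111 - 4·198 = 319 and Qs = 198 - 89 = 109.
Quantity traded falls to 109. At Q = 109 the demand price is (1111 - 109)/4 = 250.5 and the supply price is 89 + 109 = 198.
Deadweight loss = ½ · (250.5 - 198) · (151 - 109) = ½ · 52.5 · 42 = 1102.5.

1102.5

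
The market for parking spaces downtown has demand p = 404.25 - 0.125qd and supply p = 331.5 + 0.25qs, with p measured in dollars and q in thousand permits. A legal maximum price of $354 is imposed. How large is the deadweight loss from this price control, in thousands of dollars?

Rearranging demand gives qd = 3234 - 8p; rearranging supply gives qs = 4p - 1326. In a free market, 3234 - 8p = 4p - 1326 gives the equilibrium p* = 380, q* = 194.
Since 354 < 380, the ceiling is binding.
At p = 354: qd = 3234 - 8·354 = 402 and qs = 4·354 - 1326 = 90.
Quantity traded falls to 90. At q = 90 the demand price is (3234 - 90)/8 = 393 and the supply price is (1326 + 90)/4 = 354.
Deadweight loss = ½ · (393 - 354) · (194 - 90) = ½ · 39 · 104 = 2028.

2028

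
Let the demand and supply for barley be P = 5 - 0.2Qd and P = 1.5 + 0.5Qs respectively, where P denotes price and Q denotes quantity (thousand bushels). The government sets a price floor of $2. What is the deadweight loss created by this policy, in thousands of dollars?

0

Rearranging demand gives Qd = 25 - 5P; rearranging supply gives Qs = 2P - 3. Equilibrium: 25 - 5P = 2P - 3, so 28 = 7P and P* = 4, Q* = 5.
Since 2 is below P* = 4, the floor does not bind and the free-market outcome prevails.
Since the control does not bind, no trades are prevented and deadweight loss is zero.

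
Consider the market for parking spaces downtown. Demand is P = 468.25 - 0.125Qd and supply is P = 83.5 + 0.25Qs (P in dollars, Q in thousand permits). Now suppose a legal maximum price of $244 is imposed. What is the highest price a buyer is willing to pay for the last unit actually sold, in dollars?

Rearranging demand gives Qd = 3746 - 8P; rearranging supply gives Qs = 4P - 334. Without the control the market clears where 3746 - 8P = 4P - 334, i.e. P* = 340 and Q* = 1026.
Because the ceiling (244) lies below the market-clearing price, it is binding.
At P = 244: Qd = 3746 - 8·244 = 1794 and Qs = 4·244 - 334 = 642.
Only 642 units reach the market. On the demand curve, the marginal buyer's willingness to pay at Q = 642 is (3746 - 642)/8 = 388.

388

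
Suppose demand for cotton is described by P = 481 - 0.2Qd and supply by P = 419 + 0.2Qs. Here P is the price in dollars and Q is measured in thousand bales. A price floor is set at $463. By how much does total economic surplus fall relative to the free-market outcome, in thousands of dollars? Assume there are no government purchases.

845

Rearranging demand gives Qd = 2405 - 5P; rearranging supply gives Qs = 5P - 2095. In a free market, 2405 - 5P = 5P - 2095 gives the equilibrium P* = 450, Q* = 155.
The floor of 463 is above the equilibrium price 450, so it binds.
At P = 463: Qd = 2405 - 5·463 = 90 and Qs = 5·463 - 2095 = 220.
Quantity traded falls to 90. At Q = 90 the demand price is (2405 - 90)/5 = 463 and the supply price is (2095 + 90)/5 = 437.
Deadweight loss = ½ · (463 - 437) · (155 - 90) = ½ · 26 · 65 = 845.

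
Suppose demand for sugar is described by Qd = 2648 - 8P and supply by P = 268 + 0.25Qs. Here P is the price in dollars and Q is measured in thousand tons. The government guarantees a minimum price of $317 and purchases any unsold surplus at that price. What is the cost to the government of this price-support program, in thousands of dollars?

26628

Rearranging supply gives Qs = 4P - 1072. Equilibrium: 2648 - 8P = 4P - 1072, so 3720 = 12P and P* = 310, Q* = 168.
Since 317 > 310, the floor is binding.
At P = 317: Qd = 2648 - 8·317 = 112 and Qs = 4·317 - 1072 = 196.
Surplus = Qs - Qd = 84.
Government expenditure = surplus × support price = 84 × 317 = 26628.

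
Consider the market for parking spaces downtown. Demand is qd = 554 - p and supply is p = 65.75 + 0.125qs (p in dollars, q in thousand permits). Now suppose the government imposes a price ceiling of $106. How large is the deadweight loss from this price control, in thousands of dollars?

Rearranging supply gives qs = 8p - 526. Equilibrium: 554 - p = 8p - 526, so 1080 = 9p and p* = 120, q* = 434.
The ceiling of 106 is below the equilibrium price 120, so it binds.
At p = 106: qd = 554 - 106 = 448 and qs = 8·106 - 526 = 322.
Quantity traded falls to 322. At q = 322 the demand price is 554 - 322 = 232 and the supply price is (526 + 322)/8 = 106.
Deadweight loss = ½ · (232 - 106) · (434 - 322) = ½ · 126 · 112 = 7056.

7056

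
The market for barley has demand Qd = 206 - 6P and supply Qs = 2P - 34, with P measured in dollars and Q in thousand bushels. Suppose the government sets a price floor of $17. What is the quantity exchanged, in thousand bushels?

26

Equilibrium: 206 - 6P = 2P - 34, so 240 = 8P and P* = 30, Q* = 26.
Since 17 is below P* = 30, the floor does not bind and the free-market outcome prevails.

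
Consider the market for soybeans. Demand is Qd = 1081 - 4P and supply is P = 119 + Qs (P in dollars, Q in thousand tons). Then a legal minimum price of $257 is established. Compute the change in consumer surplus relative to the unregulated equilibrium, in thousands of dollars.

Rearranging supply gives Qs = P - 119. Setting quantity demanded equal to quantity supplied, 1081 - 4P = P - 119, gives P* = 240 and Q* = 121.
Since 257 > 240, the floor is binding.
At P = 257: Qd = 1081 - 4·257 = 53 and Qs = 257 - 119 = 138.
Consumer surplus without the control is ½ · (270.25 - 240) · 121 = 1830.125.
With the floor, consumers buy 53 units at 257, so CS = ½ · (270.25 - 257) · 53 = 351.125.
Change in consumer surplus = 351.125 - 1830.125 = -1479.

-1479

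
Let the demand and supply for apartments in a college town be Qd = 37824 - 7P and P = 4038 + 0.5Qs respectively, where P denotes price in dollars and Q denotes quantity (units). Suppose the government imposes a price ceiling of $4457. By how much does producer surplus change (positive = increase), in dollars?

-952283

Rearranging supply gives Qs = 2P - 8076. Without the control the market clears where 37824 - 7P = 2P - 8076, i.e. P* = 5100 and Q* = 2124.
Because the ceiling (4457) lies below the market-clearing price, it is binding.
At P = 4457: Qd = 37824 - 7·4457 = 6625 and Qs = 2·4457 - 8076 = 838.
Producer surplus without the control is ½ · (5100 - 4038) · 2124 = 1127844.
With the ceiling, producers sell 838 units at 4457, so PS = ½ · (4457 - 4038) · 838 = 175561.
Change in producer surplus = 175561 - 1127844 = -952283.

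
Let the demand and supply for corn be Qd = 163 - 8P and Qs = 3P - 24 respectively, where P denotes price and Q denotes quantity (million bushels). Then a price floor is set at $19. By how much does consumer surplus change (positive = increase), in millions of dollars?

Equilibrium: 163 - 8P = 3P - 24, so 187 = 11P and P* = 17, Q* = 27.
Because the floor (19) lies above the market-clearing price, it is binding.
At P = 19: Qd = 163 - 8·19 = 11 and Qs = 3·19 - 24 = 33.
Consumer surplus without the control is ½ · (20.375 - 17) · 27 = 45.5625.
With the floor, consumers buy 11 units at 19, so CS = ½ · (20.375 - 19) · 11 = 7.5625.
Change in consumer surplus = 7.5625 - 45.5625 = -38.

-38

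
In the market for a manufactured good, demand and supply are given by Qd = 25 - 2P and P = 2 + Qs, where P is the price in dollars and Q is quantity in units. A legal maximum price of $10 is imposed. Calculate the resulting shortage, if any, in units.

0

Rearranging supply gives Qs = P - 2. Without the control the market clears where 25 - 2P = P - 2, i.e. P* = 9 and Q* = 7.
The ceiling of 10 is above the equilibrium price 9, so it is not binding; the market clears at P* = 9, Q* = 7.
Since the control does not bind, there is no shortage.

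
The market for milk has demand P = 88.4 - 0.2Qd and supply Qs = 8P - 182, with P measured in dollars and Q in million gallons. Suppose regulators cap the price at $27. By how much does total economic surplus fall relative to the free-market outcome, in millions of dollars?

4586.4

Rearranging demand gives Qd = 442 - 5P. In a free market, 442 - 5P = 8P - 182 gives the equilibrium P* = 48, Q* = 202.
Because the ceiling (27) lies below the market-clearing price, it is binding.
At P = 27: Qd = 442 - 5·27 = 307 and Qs = 8·27 - 182 = 34.
Quantity traded falls to 34. At Q = 34 the demand price is (442 - 34)/5 = 81.6 and the supply price is (182 + 34)/8 = 27.
Deadweight loss = ½ · (81.6 - 27) · (202 - 34) = ½ · 54.6 · 168 = 4586.4.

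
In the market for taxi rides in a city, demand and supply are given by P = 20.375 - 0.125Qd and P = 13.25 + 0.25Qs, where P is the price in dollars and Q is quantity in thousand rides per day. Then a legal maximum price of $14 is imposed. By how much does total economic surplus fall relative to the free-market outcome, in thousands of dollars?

Rearranging demand gives Qd = 163 - 8P; rearranging supply gives Qs = 4P - 53. Without the control the market clears where 163 - 8P = 4P - 53, i.e. P* = 18 and Q* = 19.
Since 14 < 18, the ceiling is binding.
At P = 14: Qd = 163 - 8·14 = 51 and Qs = 4·14 - 53 = 3.
Quantity traded falls to 3. At Q = 3 the demand price is (163 - 3)/8 = 20 and the supply price is (53 + 3)/4 = 14.
Deadweight loss = ½ · (20 - 14) · (19 - 3) = ½ · 6 · 16 = 48.

48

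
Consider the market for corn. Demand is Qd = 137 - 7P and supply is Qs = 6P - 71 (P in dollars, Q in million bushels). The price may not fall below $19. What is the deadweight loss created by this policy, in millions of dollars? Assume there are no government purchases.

Setting quantity demanded equal to quantity supplied, 137 - 7P = 6P - 71, gives P* = 16 and Q* = 25.
Because the floor (19) lies above the market-clearing price, it is binding.
At P = 19: Qd = 137 - 7·19 = 4 and Qs = 6·19 - 71 = 43.
Quantity traded falls to 4. At Q = 4 the demand price is (137 - 4)/7 = 19 and the supply price is (71 + 4)/6 = 12.5.
Deadweight loss = ½ · (19 - 12.5) · (25 - 4) = ½ · 6.5 · 21 = 68.25.

68.25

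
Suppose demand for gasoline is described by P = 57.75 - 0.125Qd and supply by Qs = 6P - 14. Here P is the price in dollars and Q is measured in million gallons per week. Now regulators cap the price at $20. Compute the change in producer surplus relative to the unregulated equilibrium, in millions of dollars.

-2072

Rearranging demand gives Qd = 462 - 8P. Without the control the market clears where 462 - 8P = 6P - 14, i.e. P* = 34 and Q* = 190.
The ceiling of 20 is below the equilibrium price 34, so it binds.
At P = 20: Qd = 462 - 8·20 = 302 and Qs = 6·20 - 14 = 106.
Producer surplus without the control is ½ · (34 - 7/3) · 190 = 9025/3.
With the ceiling, producers sell 106 units at 20, so PS = ½ · (20 - 7/3) · 106 = 2809/3.
Change in producer surplus = 2809/3 - 9025/3 = -2072.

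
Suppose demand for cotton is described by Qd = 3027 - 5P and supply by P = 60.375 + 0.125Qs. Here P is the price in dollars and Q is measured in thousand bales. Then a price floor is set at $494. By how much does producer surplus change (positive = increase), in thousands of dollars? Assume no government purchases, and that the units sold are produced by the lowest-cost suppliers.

46368

Rearranging supply gives Qs = 8P - 483. Without the control the market clears where 3027 - 5P = 8P - 483, i.e. P* = 270 and Q* = 1677.
The floor of 494 is above the equilibrium price 270, so it binds.
At P = 494: Qd = 3027 - 5·494 = 557 and Qs = 8·494 - 483 = 3469.
Producer surplus without the control is ½ · (270 - 60.375) · 1677 = 175770.5625.
With the floor, 557 units are sold at 494. The supply price at Q = 557 is 130, so PS = ½ · [(494 - 60.375) + (494 - 130)] · 557 = 222138.5625.
Change in producer surplus = 222138.5625 - 175770.5625 = 46368.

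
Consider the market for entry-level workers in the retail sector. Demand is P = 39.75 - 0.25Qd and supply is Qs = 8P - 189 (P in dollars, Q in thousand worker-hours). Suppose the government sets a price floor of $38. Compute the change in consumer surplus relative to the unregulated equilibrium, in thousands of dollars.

-225

Rearranging demand gives Qd = 159 - 4P. Equilibrium: 159 - 4P = 8P - 189, so 348 = 12P and P* = 29, Q* = 43.
Since 38 > 29, the floor is binding.
At P = 38: Qd = 159 - 4·38 = 7 and Qs = 8·38 - 189 = 115.
Consumer surplus without the control is ½ · (39.75 - 29) · 43 = 231.125.
With the floor, consumers buy 7 units at 38, so CS = ½ · (39.75 - 38) · 7 = 6.125.
Change in consumer surplus = 6.125 - 231.125 = -225.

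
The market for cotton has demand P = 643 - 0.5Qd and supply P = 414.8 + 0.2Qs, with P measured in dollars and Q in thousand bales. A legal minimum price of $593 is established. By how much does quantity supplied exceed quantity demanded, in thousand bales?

Rearranging demand gives Qd = 1286 - 2P; rearranging supply gives Qs = 5P - 2074. Without the control the market clears where 1286 - 2P = 5P - 2074, i.e. P* = 480 and Q* = 326.
The floor of 593 is above the equilibrium price 480, so it binds.
At P = 593: Qd = 1286 - 2·593 = 100 and Qs = 5·593 - 2074 = 891.
Surplus = Qs - Qd = 891 - 100 = 791.

791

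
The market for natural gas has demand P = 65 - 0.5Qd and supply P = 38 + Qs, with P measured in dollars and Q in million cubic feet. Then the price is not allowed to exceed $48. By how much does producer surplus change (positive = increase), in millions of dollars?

Rearranging demand gives Qd = 130 - 2P; rearranging supply gives Qs = P - 38. Without the control the market clears where 130 - 2P = P - 38, i.e. P* = 56 and Q* = 18.
Because the ceiling (48) lies below the market-clearing price, it is binding.
At P = 48: Qd = 130 - 2·48 = 34 and Qs = 48 - 38 = 10.
Producer surplus without the control is ½ · (56 - 38) · 18 = 162.
With the ceiling, producers sell 10 units at 48, so PS = ½ · (48 - 38) · 10 = 50.
Change in producer surplus = 50 - 162 = -112.

-112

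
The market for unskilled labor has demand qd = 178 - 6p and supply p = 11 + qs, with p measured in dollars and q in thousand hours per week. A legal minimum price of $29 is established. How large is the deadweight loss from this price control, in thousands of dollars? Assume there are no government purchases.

Rearranging supply gives qs = p - 11. In a free market, 178 - 6p = p - 11 gives the equilibrium p* = 27, q* = 16.
Because the floor (29) lies above the market-clearing price, it is binding.
At p = 29: qd = 178 - 6·29 = 4 and qs = 29 - 11 = 18.
Quantity traded falls to 4. At q = 4 the demand price is (178 - 4)/6 = 29 and the supply price is 11 + 4 = 15.
Deadweight loss = ½ · (29 - 15) · (16 - 4) = ½ · 14 · 12 = 84.

84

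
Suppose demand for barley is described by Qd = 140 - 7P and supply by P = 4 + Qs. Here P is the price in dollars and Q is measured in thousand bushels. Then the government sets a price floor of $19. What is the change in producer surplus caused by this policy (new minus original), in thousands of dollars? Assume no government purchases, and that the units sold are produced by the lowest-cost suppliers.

-17.5

Rearranging supply gives Qs = P - 4. In a free market, 140 - 7P = P - 4 gives the equilibrium P* = 18, Q* = 14.
Since 19 > 18, the floor is binding.
At P = 19: Qd = 140 - 7·19 = 7 and Qs = 19 - 4 = 15.
Producer surplus without the control is ½ · (18 - 4) · 14 = 98.
With the floor, 7 units are sold at 19. The supply price at Q = 7 is 11, so PS = ½ · [(19 - 4) + (19 - 11)] · 7 = 80.5.
Change in producer surplus = 80.5 - 98 = -17.5.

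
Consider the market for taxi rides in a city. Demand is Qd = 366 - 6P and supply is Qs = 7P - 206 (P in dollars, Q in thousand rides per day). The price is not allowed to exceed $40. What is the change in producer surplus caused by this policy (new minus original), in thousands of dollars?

-352

Setting quantity demanded equal to quantity supplied, 366 - 6P = 7P - 206, gives P* = 44 and Q* = 102.
The ceiling of 40 is below the equilibrium price 44, so it binds.
At P = 40: Qd = 366 - 6·40 = 126 and Qs = 7·40 - 206 = 74.
Producer surplus without the control is ½ · (44 - 206/7) · 102 = 5202/7.
With the ceiling, producers sell 74 units at 40, so PS = ½ · (40 - 206/7) · 74 = 2738/7.
Change in producer surplus = 2738/7 - 5202/7 = -352.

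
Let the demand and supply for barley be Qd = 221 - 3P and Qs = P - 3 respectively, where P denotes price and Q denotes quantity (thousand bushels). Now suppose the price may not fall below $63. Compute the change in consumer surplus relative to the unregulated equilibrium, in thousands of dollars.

Equilibrium: 221 - 3P = P - 3, so 224 = 4P and P* = 56, Q* = 53.
Since 63 > 56, the floor is binding.
At P = 63: Qd = 221 - 3·63 = 32 and Qs = 63 - 3 = 60.
Consumer surplus without the control is ½ · (221/3 - 56) · 53 = 2809/6.
With the floor, consumers buy 32 units at 63, so CS = ½ · (221/3 - 63) · 32 = 512/3.
Change in consumer surplus = 512/3 - 2809/6 = -297.5.

-297.5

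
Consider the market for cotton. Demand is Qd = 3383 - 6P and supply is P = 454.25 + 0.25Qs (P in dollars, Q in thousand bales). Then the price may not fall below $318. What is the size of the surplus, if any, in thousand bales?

0

Rearranging supply gives Qs = 4P - 1817. In a free market, 3383 - 6P = 4P - 1817 gives the equilibrium P* = 520, Q* = 263.
The floor of 318 is below the equilibrium price 520, so it is not binding; the market clears at P* = 520, Q* = 263.
Since the control does not bind, there is no surplus.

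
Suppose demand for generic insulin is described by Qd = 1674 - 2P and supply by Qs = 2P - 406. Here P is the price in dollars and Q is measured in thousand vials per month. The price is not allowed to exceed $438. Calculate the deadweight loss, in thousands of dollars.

Setting quantity demanded equal to quantity supplied, 1674 - 2P = 2P - 406, gives P* = 520 and Q* = 634.
The ceiling of 438 is below the equilibrium price 520, so it binds.
At P = 438: Qd = 1674 - 2·438 = 798 and Qs = 2·438 - 406 = 470.
Quantity traded falls to 470. At Q = 470 the demand price is (1674 - 470)/2 = 602 and the supply price is (406 + 470)/2 = 438.
Deadweight loss = ½ · (602 - 438) · (634 - 470) = ½ · 164 · 164 = 13448.

13448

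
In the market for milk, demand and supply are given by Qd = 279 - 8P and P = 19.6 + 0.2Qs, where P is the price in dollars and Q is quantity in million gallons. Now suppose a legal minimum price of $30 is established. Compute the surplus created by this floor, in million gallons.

13

Rearranging supply gives Qs = 5P - 98. Setting quantity demanded equal to quantity supplied, 279 - 8P = 5P - 98, gives P* = 29 and Q* = 47.
Since 30 > 29, the floor is binding.
At P = 30: Qd = 279 - 8·30 = 39 and Qs = 5·30 - 98 = 52.
Surplus = Qs - Qd = 52 - 39 = 13.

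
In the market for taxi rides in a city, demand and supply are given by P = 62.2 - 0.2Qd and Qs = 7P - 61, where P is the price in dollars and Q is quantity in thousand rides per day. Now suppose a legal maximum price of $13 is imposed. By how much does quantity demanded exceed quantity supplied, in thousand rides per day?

216

Rearranging demand gives Qd = 311 - 5P. Setting quantity demanded equal to quantity supplied, 311 - 5P = 7P - 61, gives P* = 31 and Q* = 156.
Since 13 < 31, the ceiling is binding.
At P = 13: Qd = 311 - 5·13 = 246 and Qs = 7·13 - 61 = 30.
Shortage = Qd - Qs = 246 - 30 = 216.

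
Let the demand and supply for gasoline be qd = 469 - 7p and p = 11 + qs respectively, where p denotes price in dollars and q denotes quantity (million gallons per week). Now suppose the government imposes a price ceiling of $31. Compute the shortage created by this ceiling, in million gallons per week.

Rearranging supply gives qs = p - 11. In a free market, 469 - 7p = p - 11 gives the equilibrium p* = 60, q* = 49.
Since 31 < 60, the ceiling is binding.
At p = 31: qd = 469 - 7·31 = 252 and qs = 31 - 11 = 20.
Shortage = qd - qs = 252 - 20 = 232.

232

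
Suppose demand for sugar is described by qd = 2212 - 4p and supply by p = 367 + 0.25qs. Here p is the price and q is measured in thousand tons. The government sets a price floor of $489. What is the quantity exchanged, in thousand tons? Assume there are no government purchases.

256

Rearranging supply gives qs = 4p - 1468. In a free market, 2212 - 4p = 4p - 1468 gives the equilibrium p* = 460, q* = 372.
Because the floor (489) lies above the market-clearing price, it is binding.
At p = 489: qd = 2212 - 4·489 = 256 and qs = 4·489 - 1468 = 488.
The quantity actually transacted is the short side, demand: 256.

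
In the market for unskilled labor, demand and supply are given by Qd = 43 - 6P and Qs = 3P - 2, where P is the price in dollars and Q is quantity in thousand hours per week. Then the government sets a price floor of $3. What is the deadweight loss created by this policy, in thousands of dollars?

Without the control the market clears where 43 - 6P = 3P - 2, i.e. P* = 5 and Q* = 13.
Since 3 is below P* = 5, the floor does not bind and the free-market outcome prevails.
Since the control does not bind, no trades are prevented and deadweight loss is zero.

0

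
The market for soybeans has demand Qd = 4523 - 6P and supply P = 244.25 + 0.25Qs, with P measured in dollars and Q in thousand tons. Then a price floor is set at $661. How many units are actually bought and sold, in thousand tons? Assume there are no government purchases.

Rearranging supply gives Qs = 4P - 977. Without the control the market clears where 4523 - 6P = 4P - 977, i.e. P* = 550 and Q* = 1223.
Since 661 > 550, the floor is binding.
At P = 661: Qd = 4523 - 6·661 = 557 and Qs = 4·661 - 977 = 1667.
The quantity actually transacted is the short side, demand: 557.

557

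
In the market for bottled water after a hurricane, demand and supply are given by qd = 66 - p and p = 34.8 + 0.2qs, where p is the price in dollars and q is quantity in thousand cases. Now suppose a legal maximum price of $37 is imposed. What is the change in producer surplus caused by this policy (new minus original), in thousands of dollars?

Rearranging supply gives qs = 5p - 174. Equilibrium: 66 - p = 5p - 174, so 240 = 6p and p* = 40, q* = 26.
The ceiling of 37 is below the equilibrium price 40, so it binds.
At p = 37: qd = 66 - 37 = 29 and qs = 5·37 - 174 = 11.
Producer surplus without the control is ½ · (40 - 34.8) · 26 = 67.6.
With the ceiling, producers sell 11 units at 37, so PS = ½ · (37 - 34.8) · 11 = 12.1.
Change in producer surplus = 12.1 - 67.6 = -55.5.

-55.5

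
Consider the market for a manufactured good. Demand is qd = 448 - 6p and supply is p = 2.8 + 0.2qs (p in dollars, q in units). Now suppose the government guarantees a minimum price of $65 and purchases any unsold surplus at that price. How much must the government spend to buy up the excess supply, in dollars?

Rearranging supply gives qs = 5p - 14. Without the control the market clears where 448 - 6p = 5p - 14, i.e. p* = 42 and q* = 196.
Since 65 > 42, the floor is binding.
At p = 65: qd = 448 - 6·65 = 58 and qs = 5·65 - 14 = 311.
Surplus = qs - qd = 253.
Government expenditure = surplus × support price = 253 × 65 = 16445.

16445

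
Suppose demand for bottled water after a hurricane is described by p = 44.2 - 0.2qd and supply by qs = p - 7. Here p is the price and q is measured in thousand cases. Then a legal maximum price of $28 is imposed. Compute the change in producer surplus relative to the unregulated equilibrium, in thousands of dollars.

-260

Rearranging demand gives qd = 221 - 5p. Setting quantity demanded equal to quantity supplied, 221 - 5p = p - 7, gives p* = 38 and q* = 31.
The ceiling of 28 is below the equilibrium price 38, so it binds.
At p = 28: qd = 221 - 5·28 = 81 and qs = 28 - 7 = 21.
Producer surplus without the control is ½ · (38 - 7) · 31 = 480.5.
With the ceiling, producers sell 21 units at 28, so PS = ½ · (28 - 7) · 21 = 220.5.
Change in producer surplus = 220.5 - 480.5 = -260.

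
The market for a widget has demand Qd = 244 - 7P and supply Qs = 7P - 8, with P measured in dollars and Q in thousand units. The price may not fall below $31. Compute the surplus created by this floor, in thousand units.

182

In a free market, 244 - 7P = 7P - 8 gives the equilibrium P* = 18, Q* = 118.
Since 31 > 18, the floor is binding.
At P = 31: Qd = 244 - 7·31 = 27 and Qs = 7·31 - 8 = 209.
Surplus = Qs - Qd = 209 - 27 = 182.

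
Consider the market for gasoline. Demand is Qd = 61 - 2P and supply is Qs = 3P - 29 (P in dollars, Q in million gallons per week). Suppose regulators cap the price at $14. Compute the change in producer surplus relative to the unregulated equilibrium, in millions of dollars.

-76

Setting quantity demanded equal to quantity supplied, 61 - 2P = 3P - 29, gives P* = 18 and Q* = 25.
Since 14 < 18, the ceiling is binding.
At P = 14: Qd = 61 - 2·14 = 33 and Qs = 3·14 - 29 = 13.
Producer surplus without the control is ½ · (18 - 29/3) · 25 = 625/6.
With the ceiling, producers sell 13 units at 14, so PS = ½ · (14 - 29/3) · 13 = 169/6.
Change in producer surplus = 169/6 - 625/6 = -76.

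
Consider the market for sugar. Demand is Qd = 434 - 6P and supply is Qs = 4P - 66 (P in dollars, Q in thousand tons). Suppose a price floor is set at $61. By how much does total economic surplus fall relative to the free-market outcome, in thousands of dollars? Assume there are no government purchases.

Setting quantity demanded equal to quantity supplied, 434 - 6P = 4P - 66, gives P* = 50 and Q* = 134.
Because the floor (61) lies above the market-clearing price, it is binding.
At P = 61: Qd = 434 - 6·61 = 68 and Qs = 4·61 - 66 = 178.
Quantity traded falls to 68. At Q = 68 the demand price is (434 - 68)/6 = 61 and the supply price is (66 + 68)/4 = 33.5.
Deadweight loss = ½ · (61 - 33.5) · (134 - 68) = ½ · 27.5 · 66 = 907.5.

907.5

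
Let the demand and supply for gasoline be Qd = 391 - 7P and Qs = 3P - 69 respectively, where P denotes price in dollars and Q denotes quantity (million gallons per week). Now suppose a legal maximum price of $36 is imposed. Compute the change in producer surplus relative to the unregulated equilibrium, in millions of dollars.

-540

Setting quantity demanded equal to quantity supplied, 391 - 7P = 3P - 69, gives P* = 46 and Q* = 69.
The ceiling of 36 is below the equilibrium price 46, so it binds.
At P = 36: Qd = 391 - 7·36 = 139 and Qs = 3·36 - 69 = 39.
Producer surplus without the control is ½ · (46 - 23) · 69 = 793.5.
With the ceiling, producers sell 39 units at 36, so PS = ½ · (36 - 23) · 39 = 253.5.
Change in producer surplus = 253.5 - 793.5 = -540.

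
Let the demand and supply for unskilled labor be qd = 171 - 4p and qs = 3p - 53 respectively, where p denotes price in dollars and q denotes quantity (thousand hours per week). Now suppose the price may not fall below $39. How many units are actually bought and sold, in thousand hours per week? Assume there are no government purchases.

Equilibrium: 171 - 4p = 3p - 53, so 224 = 7p and p* = 32, q* = 43.
The floor of 39 is above the equilibrium price 32, so it binds.
At p = 39: qd = 171 - 4·39 = 15 and qs = 3·39 - 53 = 64.
The quantity actually transacted is the short side, demand: 15.

15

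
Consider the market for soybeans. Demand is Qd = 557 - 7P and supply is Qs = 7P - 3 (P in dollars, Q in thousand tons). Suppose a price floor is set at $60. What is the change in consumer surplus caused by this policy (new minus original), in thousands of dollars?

Setting quantity demanded equal to quantity supplied, 557 - 7P = 7P - 3, gives P* = 40 and Q* = 277.
The floor of 60 is above the equilibrium price 40, so it binds.
At P = 60: Qd = 557 - 7·60 = 137 and Qs = 7·60 - 3 = 417.
Consumer surplus without the control is ½ · (557/7 - 40) · 277 = 76729/14.
With the floor, consumers buy 137 units at 60, so CS = ½ · (557/7 - 60) · 137 = 18769/14.
Change in consumer surplus = 18769/14 - 76729/14 = -4140.

-4140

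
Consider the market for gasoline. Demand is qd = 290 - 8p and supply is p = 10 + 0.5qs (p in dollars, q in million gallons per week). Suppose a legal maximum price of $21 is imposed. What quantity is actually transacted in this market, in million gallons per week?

Rearranging supply gives qs = 2p - 20. Without the control the market clears where 290 - 8p = 2p - 20, i.e. p* = 31 and q* = 42.
Since 21 < 31, the ceiling is binding.
At p = 21: qd = 290 - 8·21 = 122 and qs = 2·21 - 20 = 22.
The quantity actually transacted is the short side, supply: 22.

22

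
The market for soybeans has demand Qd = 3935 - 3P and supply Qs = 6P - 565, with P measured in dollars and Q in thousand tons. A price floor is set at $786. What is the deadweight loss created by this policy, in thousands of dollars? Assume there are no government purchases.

184041

Without the control the market clears where 3935 - 3P = 6P - 565, i.e. P* = 500 and Q* = 2435.
Because the floor (786) lies above the market-clearing price, it is binding.
At P = 786: Qd = 3935 - 3·786 = 1577 and Qs = 6·786 - 565 = 4151.
Quantity traded falls to 1577. At Q = 1577 the demand price is (3935 - 1577)/3 = 786 and the supply price is (565 + 1577)/6 = 357.
Deadweight loss = ½ · (786 - 357) · (2435 - 1577) = ½ · 429 · 858 = 184041.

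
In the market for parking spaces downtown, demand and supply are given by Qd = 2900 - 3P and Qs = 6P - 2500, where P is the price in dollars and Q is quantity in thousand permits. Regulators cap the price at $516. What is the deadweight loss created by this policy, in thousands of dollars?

63504

Equilibrium: 2900 - 3P = 6P - 2500, so 5400 = 9P and P* = 600, Q* = 1100.
Because the ceiling (516) lies below the market-clearing price, it is binding.
At P = 516: Qd = 2900 - 3·516 = 1352 and Qs = 6·516 - 2500 = 596.
Quantity traded falls to 596. At Q = 596 the demand price is (2900 - 596)/3 = 768 and the supply price is (2500 + 596)/6 = 516.
Deadweight loss = ½ · (768 - 516) · (1100 - 596) = ½ · 252 · 504 = 63504.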